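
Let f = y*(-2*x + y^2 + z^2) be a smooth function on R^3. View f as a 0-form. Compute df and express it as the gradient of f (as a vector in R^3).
df = (-2*y) dx + (-2*x + 3*y^2 + z^2) dy + (2*y*z) dz; grad f = (-2*y, -2*x + 3*y^2 + z^2, 2*y*z)

For a 0-form f, d f = (∂f/∂x) dx + (∂f/∂y) dy + (∂f/∂z) dz. The components of the vector representation are exactly the entries of grad f in Cartesian coordinates:
  ∂f/∂x = -2*y
  ∂f/∂y = -2*x + 3*y^2 + z^2
  ∂f/∂z = 2*y*z.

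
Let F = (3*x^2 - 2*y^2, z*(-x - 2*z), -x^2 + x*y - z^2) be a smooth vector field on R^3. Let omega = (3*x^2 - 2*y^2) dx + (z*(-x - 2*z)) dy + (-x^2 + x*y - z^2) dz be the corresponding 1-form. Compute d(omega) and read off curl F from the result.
d(omega) = (2*x + 4*z) dy ∧ dz + (2*x - y) dz ∧ dx + (4*y - z) dx ∧ dy; curl F = (2*x + 4*z, 2*x - y, 4*y - z)

d omega = sum_{i<j} (∂f_j/∂x_i - ∂f_i/∂x_j) dx_i ∧ dx_j. Under the identification (dy ∧ dz, dz ∧ dx, dx ∧ dy) ↔ (e_x, e_y, e_z), the coefficients are exactly the components of curl F. Compute:
  ∂R/∂y - ∂Q/∂z = (x) - (-x - 4*z) = 2*x + 4*z
  ∂P/∂z - ∂R/∂x = (0) - (-2*x + y) = 2*x - y
  ∂Q/∂x - ∂P/∂y = (-z) - (-4*y) = 4*y - z.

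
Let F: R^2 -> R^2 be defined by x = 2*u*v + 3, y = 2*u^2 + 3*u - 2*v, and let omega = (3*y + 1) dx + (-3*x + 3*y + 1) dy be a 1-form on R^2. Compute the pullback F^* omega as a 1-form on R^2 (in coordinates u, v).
F^* omega = (24*u^3 - 12*u^2*v + 54*u^2 - 24*u*v - 5*u - 12*v^2 - 16*v - 24) du + (12*u^3 + 6*u^2 - 16*u + 12*v + 16) dv

Using F^*(f dg) = (f ∘ F) d(g ∘ F), substitute each coordinate x_i by F_i(u, v) in f_i, and replace dx_i by d F_i = (∂F_i/∂u) du + (∂F_i/∂v) dv.
  For the x component: f_1(F) = 6*u^2 + 9*u - 6*v + 1; d F_1 = (2*v) du + (2*u) dv
  For the y component: f_2(F) = 6*u^2 - 6*u*v + 9*u - 6*v - 8; d F_2 = (4*u + 3) du + (-2) dv
Combining and collecting du, dv coefficients:
  coeff of du: 24*u^3 - 12*u^2*v + 54*u^2 - 24*u*v - 5*u - 12*v^2 - 16*v - 24
  coeff of dv: 12*u^3 + 6*u^2 - 16*u + 12*v + 16
F^* omega = (24*u^3 - 12*u^2*v + 54*u^2 - 24*u*v - 5*u - 12*v^2 - 16*v - 24) du + (12*u^3 + 6*u^2 - 16*u + 12*v + 16) dv.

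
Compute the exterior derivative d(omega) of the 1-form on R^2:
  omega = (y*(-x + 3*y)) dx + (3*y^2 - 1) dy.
d(omega) = (x - 6*y) dx ∧ dy

For a 1-form omega = sum_i f_i dx_i, the exterior derivative is
  d(omega) = sum_{i < j} (∂f_j/∂x_i - ∂f_i/∂x_j) dx_i ∧ dx_j.
  coefficient of dx ∧ dy: ∂f_2/∂x - ∂f_1/∂y = ∂(3*y^2 - 1)/∂x - ∂(y*(-x + 3*y))/∂y = x - 6*y
Assembling: d(omega) = (x - 6*y) dx ∧ dy.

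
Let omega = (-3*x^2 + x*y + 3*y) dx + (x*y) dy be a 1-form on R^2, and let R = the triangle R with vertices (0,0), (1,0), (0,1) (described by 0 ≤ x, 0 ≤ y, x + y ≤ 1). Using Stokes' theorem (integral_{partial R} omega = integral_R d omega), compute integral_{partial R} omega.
integral_(partial R) omega = -3/2

Stokes: integral_partial_R omega = integral_R d omega with d omega = (∂Q/∂x - ∂P/∂y) dx ∧ dy.
  ∂Q/∂x = y
  ∂P/∂y = x + 3
  integrand = ∂Q/∂x - ∂P/∂y = -x + y - 3.
Integrating over R: integral_0^1 integral_0^{1-x} (-x + y - 3) dy dx = -3/2.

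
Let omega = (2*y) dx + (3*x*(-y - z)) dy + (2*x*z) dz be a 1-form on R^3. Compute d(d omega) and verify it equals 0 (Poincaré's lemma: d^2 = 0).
d(d omega) = 0

Step 1: d omega = sum_{i<j} (∂f_j/∂x_i - ∂f_i/∂x_j) dx_i ∧ dx_j:
  coeff of dx ∧ dy: -3*y - 3*z - 2
  coeff of dx ∧ dz: 2*z
  coeff of dy ∧ dz: 3*x
Step 2: Apply d again to each 2-form coefficient. The only possible 3-form in R^3 is dx ∧ dy ∧ dz, with coefficient
  ∂(coeff of dy∧dz)/∂x - ∂(coeff of dx∧dz)/∂y + ∂(coeff of dx∧dy)/∂z
  = ∂/∂x (3*x) - ∂/∂y (2*z) + ∂/∂z (-3*y - 3*z - 2).
Each of these terms simplifies to sums of mixed partials that cancel in pairs. The result is 0 (by equality of mixed partials for smooth functions — Schwarz / Clairaut).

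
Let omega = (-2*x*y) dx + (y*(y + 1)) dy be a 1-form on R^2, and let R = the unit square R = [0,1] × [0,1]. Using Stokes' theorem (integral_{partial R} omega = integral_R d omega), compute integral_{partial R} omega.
integral_(partial R) omega = 1

Stokes: integral_partial_R omega = integral_R d omega with d omega = (∂Q/∂x - ∂P/∂y) dx ∧ dy.
  ∂Q/∂x = 0
  ∂P/∂y = -2*x
  integrand = ∂Q/∂x - ∂P/∂y = 2*x.
Integrating over R: integral_0^1 integral_0^1 (2*x) dx dy = 1.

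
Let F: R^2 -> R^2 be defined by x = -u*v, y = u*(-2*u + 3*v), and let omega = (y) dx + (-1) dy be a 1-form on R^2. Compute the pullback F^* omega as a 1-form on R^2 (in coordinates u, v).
F^* omega = (2*u^2*v - 3*u*v^2 + 4*u - 3*v) du + (u*(2*u^2 - 3*u*v - 3)) dv

Using F^*(f dg) = (f ∘ F) d(g ∘ F), substitute each coordinate x_i by F_i(u, v) in f_i, and replace dx_i by d F_i = (∂F_i/∂u) du + (∂F_i/∂v) dv.
  For the x component: f_1(F) = u*(-2*u + 3*v); d F_1 = (-v) du + (-u) dv
  For the y component: f_2(F) = -1; d F_2 = (-4*u + 3*v) du + (3*u) dv
Combining and collecting du, dv coefficients:
  coeff of du: 2*u^2*v - 3*u*v^2 + 4*u - 3*v
  coeff of dv: u*(2*u^2 - 3*u*v - 3)
F^* omega = (2*u^2*v - 3*u*v^2 + 4*u - 3*v) du + (u*(2*u^2 - 3*u*v - 3)) dv.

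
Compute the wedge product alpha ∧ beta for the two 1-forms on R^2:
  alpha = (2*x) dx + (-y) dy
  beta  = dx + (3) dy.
alpha ∧ beta = (6*x + y) dx ∧ dy

Distribute the wedge, using dx_i ∧ dx_j = -dx_j ∧ dx_i and dx_i ∧ dx_i = 0. For each pair (i, j) with i < j, the coefficient of dx_i ∧ dx_j in alpha ∧ beta is (alpha_i * beta_j - alpha_j * beta_i). Collecting: alpha ∧ beta = (6*x + y) dx ∧ dy.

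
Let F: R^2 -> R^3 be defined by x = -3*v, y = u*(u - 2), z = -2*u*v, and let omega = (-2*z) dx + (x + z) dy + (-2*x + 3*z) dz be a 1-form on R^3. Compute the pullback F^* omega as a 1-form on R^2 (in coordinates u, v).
F^* omega = (2*v*(-2*u^2 + 6*u*v - u - 6*v + 3)) du + (12*u*v*(u - 2)) dv

Using F^*(f dg) = (f ∘ F) d(g ∘ F), substitute each coordinate x_i by F_i(u, v) in f_i, and replace dx_i by d F_i = (∂F_i/∂u) du + (∂F_i/∂v) dv.
  For the x component: f_1(F) = 4*u*v; d F_1 = (0) du + (-3) dv
  For the y component: f_2(F) = v*(-2*u - 3); d F_2 = (2*u - 2) du + (0) dv
  For the z component: f_3(F) = 6*v*(1 - u); d F_3 = (-2*v) du + (-2*u) dv
Combining and collecting du, dv coefficients:
  coeff of du: 2*v*(-2*u^2 + 6*u*v - u - 6*v + 3)
  coeff of dv: 12*u*v*(u - 2)
F^* omega = (2*v*(-2*u^2 + 6*u*v - u - 6*v + 3)) du + (12*u*v*(u - 2)) dv.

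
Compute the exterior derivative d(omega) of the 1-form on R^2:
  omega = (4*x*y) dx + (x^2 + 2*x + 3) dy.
d(omega) = (2 - 2*x) dx ∧ dy

For a 1-form omega = sum_i f_i dx_i, the exterior derivative is
  d(omega) = sum_{i < j} (∂f_j/∂x_i - ∂f_i/∂x_j) dx_i ∧ dx_j.
  coefficient of dx ∧ dy: ∂f_2/∂x - ∂f_1/∂y = ∂(x^2 + 2*x + 3)/∂x - ∂(4*x*y)/∂y = 2 - 2*x
Assembling: d(omega) = (2 - 2*x) dx ∧ dy.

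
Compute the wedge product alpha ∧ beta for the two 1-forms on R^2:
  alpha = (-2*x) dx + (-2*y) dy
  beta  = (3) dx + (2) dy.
alpha ∧ beta = (-4*x + 6*y) dx ∧ dy

Distribute the wedge, using dx_i ∧ dx_j = -dx_j ∧ dx_i and dx_i ∧ dx_i = 0. For each pair (i, j) with i < j, the coefficient of dx_i ∧ dx_j in alpha ∧ beta is (alpha_i * beta_j - alpha_j * beta_i). Collecting: alpha ∧ beta = (-4*x + 6*y) dx ∧ dy.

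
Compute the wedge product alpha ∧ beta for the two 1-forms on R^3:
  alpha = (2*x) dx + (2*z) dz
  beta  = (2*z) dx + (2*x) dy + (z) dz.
alpha ∧ beta = (4*x^2) dx ∧ dy + (2*z*(x - 2*z)) dx ∧ dz + (-4*x*z) dy ∧ dz

Distribute the wedge, using dx_i ∧ dx_j = -dx_j ∧ dx_i and dx_i ∧ dx_i = 0. For each pair (i, j) with i < j, the coefficient of dx_i ∧ dx_j in alpha ∧ beta is (alpha_i * beta_j - alpha_j * beta_i). Collecting: alpha ∧ beta = (4*x^2) dx ∧ dy + (2*z*(x - 2*z)) dx ∧ dz + (-4*x*z) dy ∧ dz.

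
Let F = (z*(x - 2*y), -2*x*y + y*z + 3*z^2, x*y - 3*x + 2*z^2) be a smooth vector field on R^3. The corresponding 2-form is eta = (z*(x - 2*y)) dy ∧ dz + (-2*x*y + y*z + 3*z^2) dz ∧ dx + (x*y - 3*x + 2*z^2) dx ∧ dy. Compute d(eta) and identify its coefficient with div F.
d(eta) = (-2*x + 6*z) dx ∧ dy ∧ dz; div F = -2*x + 6*z

For a 2-form in R^3 of the form above, applying d gives a 3-form with coefficient ∂P/∂x + ∂Q/∂y + ∂R/∂z:
  ∂P/∂x = z
  ∂Q/∂y = -2*x + z
  ∂R/∂z = 4*z
Sum = -2*x + 6*z, which is exactly div F.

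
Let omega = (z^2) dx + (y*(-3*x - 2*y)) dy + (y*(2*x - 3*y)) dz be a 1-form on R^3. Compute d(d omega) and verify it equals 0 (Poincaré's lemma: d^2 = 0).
d(d omega) = 0

Step 1: d omega = sum_{i<j} (∂f_j/∂x_i - ∂f_i/∂x_j) dx_i ∧ dx_j:
  coeff of dx ∧ dy: -3*y
  coeff of dx ∧ dz: 2*y - 2*z
  coeff of dy ∧ dz: 2*x - 6*y
Step 2: Apply d again to each 2-form coefficient. The only possible 3-form in R^3 is dx ∧ dy ∧ dz, with coefficient
  ∂(coeff of dy∧dz)/∂x - ∂(coeff of dx∧dz)/∂y + ∂(coeff of dx∧dy)/∂z
  = ∂/∂x (2*x - 6*y) - ∂/∂y (2*y - 2*z) + ∂/∂z (-3*y).
Each of these terms simplifies to sums of mixed partials that cancel in pairs. The result is 0 (by equality of mixed partials for smooth functions — Schwarz / Clairaut).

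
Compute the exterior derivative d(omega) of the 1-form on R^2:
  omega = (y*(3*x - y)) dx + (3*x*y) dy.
d(omega) = (-3*x + 5*y) dx ∧ dy

For a 1-form omega = sum_i f_i dx_i, the exterior derivative is
  d(omega) = sum_{i < j} (∂f_j/∂x_i - ∂f_i/∂x_j) dx_i ∧ dx_j.
  coefficient of dx ∧ dy: ∂f_2/∂x - ∂f_1/∂y = ∂(3*x*y)/∂x - ∂(y*(3*x - y))/∂y = -3*x + 5*y
Assembling: d(omega) = (-3*x + 5*y) dx ∧ dy.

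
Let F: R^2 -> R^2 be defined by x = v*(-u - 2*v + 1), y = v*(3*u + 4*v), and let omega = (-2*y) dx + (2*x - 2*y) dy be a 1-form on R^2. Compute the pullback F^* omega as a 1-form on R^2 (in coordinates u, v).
F^* omega = (v^2*(-18*u - 28*v + 6)) du + (2*v*(-9*u^2 - 34*u*v - 32*v^2 + 4*v)) dv

Using F^*(f dg) = (f ∘ F) d(g ∘ F), substitute each coordinate x_i by F_i(u, v) in f_i, and replace dx_i by d F_i = (∂F_i/∂u) du + (∂F_i/∂v) dv.
  For the x component: f_1(F) = 2*v*(-3*u - 4*v); d F_1 = (-v) du + (-u - 4*v + 1) dv
  For the y component: f_2(F) = 2*v*(-4*u - 6*v + 1); d F_2 = (3*v) du + (3*u + 8*v) dv
Combining and collecting du, dv coefficients:
  coeff of du: v^2*(-18*u - 28*v + 6)
  coeff of dv: 2*v*(-9*u^2 - 34*u*v - 32*v^2 + 4*v)
F^* omega = (v^2*(-18*u - 28*v + 6)) du + (2*v*(-9*u^2 - 34*u*v - 32*v^2 + 4*v)) dv.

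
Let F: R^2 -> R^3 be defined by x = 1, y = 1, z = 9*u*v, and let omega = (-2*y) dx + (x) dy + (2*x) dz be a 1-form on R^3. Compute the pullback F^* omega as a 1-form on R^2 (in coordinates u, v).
F^* omega = (18*v) du + (18*u) dv

Using F^*(f dg) = (f ∘ F) d(g ∘ F), substitute each coordinate x_i by F_i(u, v) in f_i, and replace dx_i by d F_i = (∂F_i/∂u) du + (∂F_i/∂v) dv.
  For the x component: f_1(F) = -2; d F_1 = (0) du + (0) dv
  For the y component: f_2(F) = 1; d F_2 = (0) du + (0) dv
  For the z component: f_3(F) = 2; d F_3 = (9*v) du + (9*u) dv
Combining and collecting du, dv coefficients:
  coeff of du: 18*v
  coeff of dv: 18*u
F^* omega = (18*v) du + (18*u) dv.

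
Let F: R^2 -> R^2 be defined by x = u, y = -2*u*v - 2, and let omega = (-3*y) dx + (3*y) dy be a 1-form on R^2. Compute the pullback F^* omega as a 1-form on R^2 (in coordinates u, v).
F^* omega = (12*u*v^2 + 6*u*v + 12*v + 6) du + (12*u*(u*v + 1)) dv

Using F^*(f dg) = (f ∘ F) d(g ∘ F), substitute each coordinate x_i by F_i(u, v) in f_i, and replace dx_i by d F_i = (∂F_i/∂u) du + (∂F_i/∂v) dv.
  For the x component: f_1(F) = 6*u*v + 6; d F_1 = (1) du + (0) dv
  For the y component: f_2(F) = -6*u*v - 6; d F_2 = (-2*v) du + (-2*u) dv
Combining and collecting du, dv coefficients:
  coeff of du: 12*u*v^2 + 6*u*v + 12*v + 6
  coeff of dv: 12*u*(u*v + 1)
F^* omega = (12*u*v^2 + 6*u*v + 12*v + 6) du + (12*u*(u*v + 1)) dv.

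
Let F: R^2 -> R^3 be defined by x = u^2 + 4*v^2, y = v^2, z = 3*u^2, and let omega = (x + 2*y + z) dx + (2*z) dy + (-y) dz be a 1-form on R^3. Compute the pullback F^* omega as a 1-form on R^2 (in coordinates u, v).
F^* omega = (8*u^3 + 6*u*v^2) du + (44*u^2*v + 48*v^3) dv

Using F^*(f dg) = (f ∘ F) d(g ∘ F), substitute each coordinate x_i by F_i(u, v) in f_i, and replace dx_i by d F_i = (∂F_i/∂u) du + (∂F_i/∂v) dv.
  For the x component: f_1(F) = 4*u^2 + 6*v^2; d F_1 = (2*u) du + (8*v) dv
  For the y component: f_2(F) = 6*u^2; d F_2 = (0) du + (2*v) dv
  For the z component: f_3(F) = -v^2; d F_3 = (6*u) du + (0) dv
Combining and collecting du, dv coefficients:
  coeff of du: 8*u^3 + 6*u*v^2
  coeff of dv: 44*u^2*v + 48*v^3
F^* omega = (8*u^3 + 6*u*v^2) du + (44*u^2*v + 48*v^3) dv.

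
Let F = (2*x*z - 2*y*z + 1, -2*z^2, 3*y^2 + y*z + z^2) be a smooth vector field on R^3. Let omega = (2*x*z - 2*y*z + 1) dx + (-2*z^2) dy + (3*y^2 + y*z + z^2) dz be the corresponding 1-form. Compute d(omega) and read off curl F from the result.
d(omega) = (6*y + 5*z) dy ∧ dz + (2*x - 2*y) dz ∧ dx + (2*z) dx ∧ dy; curl F = (6*y + 5*z, 2*x - 2*y, 2*z)

d omega = sum_{i<j} (∂f_j/∂x_i - ∂f_i/∂x_j) dx_i ∧ dx_j. Under the identification (dy ∧ dz, dz ∧ dx, dx ∧ dy) ↔ (e_x, e_y, e_z), the coefficients are exactly the components of curl F. Compute:
  ∂R/∂y - ∂Q/∂z = (6*y + z) - (-4*z) = 6*y + 5*z
  ∂P/∂z - ∂R/∂x = (2*x - 2*y) - (0) = 2*x - 2*y
  ∂Q/∂x - ∂P/∂y = (0) - (-2*z) = 2*z.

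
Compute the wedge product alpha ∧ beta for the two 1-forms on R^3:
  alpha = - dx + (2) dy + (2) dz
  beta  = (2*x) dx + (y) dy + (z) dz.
alpha ∧ beta = (-4*x - y) dx ∧ dy + (-4*x - z) dx ∧ dz + (-2*y + 2*z) dy ∧ dz

Distribute the wedge, using dx_i ∧ dx_j = -dx_j ∧ dx_i and dx_i ∧ dx_i = 0. For each pair (i, j) with i < j, the coefficient of dx_i ∧ dx_j in alpha ∧ beta is (alpha_i * beta_j - alpha_j * beta_i). Collecting: alpha ∧ beta = (-4*x - y) dx ∧ dy + (-4*x - z) dx ∧ dz + (-2*y + 2*z) dy ∧ dz.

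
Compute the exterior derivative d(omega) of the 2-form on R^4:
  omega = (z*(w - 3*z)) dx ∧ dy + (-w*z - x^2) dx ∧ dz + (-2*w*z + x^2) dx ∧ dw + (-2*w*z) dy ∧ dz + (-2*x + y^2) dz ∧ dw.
d(omega) = (w - 6*z) dx ∧ dy ∧ dz + (z) dx ∧ dy ∧ dw + (2*w - z - 2) dx ∧ dz ∧ dw + (2*y - 2*z) dy ∧ dz ∧ dw

For a 2-form omega = sum_{i<j} g_{ij} dx_i ∧ dx_j, the exterior derivative is
  d(omega) = sum_{i<j} d(g_{ij}) ∧ dx_i ∧ dx_j = sum_{i<j, k} (∂g_{ij}/∂x_k) dx_k ∧ dx_i ∧ dx_j.
Expand each term, using dx_k ∧ dx_i ∧ dx_j = sgn(permutation) dx_{(a)} ∧ dx_{(b)} ∧ dx_{(c)} with (a < b < c) sorted:
  d(z*(w - 3*z)) includes (∂/∂z)(z*(w - 3*z)) dz = (w - 6*z) dz, which multiplied by dx ∧ dy gives (w - 6*z) dx ∧ dy ∧ dz
  d(z*(w - 3*z)) includes (∂/∂w)(z*(w - 3*z)) dw = (z) dw, which multiplied by dx ∧ dy gives (z) dx ∧ dy ∧ dw
  d(-w*z - x^2) includes (∂/∂w)(-w*z - x^2) dw = (-z) dw, which multiplied by dx ∧ dz gives (-z) dx ∧ dz ∧ dw
  d(-2*w*z + x^2) includes (∂/∂z)(-2*w*z + x^2) dz = (-2*w) dz, which multiplied by dx ∧ dw gives (2*w) dx ∧ dz ∧ dw
  d(-2*w*z) includes (∂/∂w)(-2*w*z) dw = (-2*z) dw, which multiplied by dy ∧ dz gives (-2*z) dy ∧ dz ∧ dw
  d(-2*x + y^2) includes (∂/∂x)(-2*x + y^2) dx = (-2) dx, which multiplied by dz ∧ dw gives (-2) dx ∧ dz ∧ dw
  d(-2*x + y^2) includes (∂/∂y)(-2*x + y^2) dy = (2*y) dy, which multiplied by dz ∧ dw gives (2*y) dy ∧ dz ∧ dw
Collecting like 3-forms: d(omega) = (w - 6*z) dx ∧ dy ∧ dz + (z) dx ∧ dy ∧ dw + (2*w - z - 2) dx ∧ dz ∧ dw + (2*y - 2*z) dy ∧ dz ∧ dw.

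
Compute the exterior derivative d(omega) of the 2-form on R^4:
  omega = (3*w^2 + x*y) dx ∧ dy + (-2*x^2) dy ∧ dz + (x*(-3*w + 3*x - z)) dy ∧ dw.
d(omega) = (3*w + 6*x - z) dx ∧ dy ∧ dw + (-4*x) dx ∧ dy ∧ dz + (x) dy ∧ dz ∧ dw

For a 2-form omega = sum_{i<j} g_{ij} dx_i ∧ dx_j, the exterior derivative is
  d(omega) = sum_{i<j} d(g_{ij}) ∧ dx_i ∧ dx_j = sum_{i<j, k} (∂g_{ij}/∂x_k) dx_k ∧ dx_i ∧ dx_j.
Expand each term, using dx_k ∧ dx_i ∧ dx_j = sgn(permutation) dx_{(a)} ∧ dx_{(b)} ∧ dx_{(c)} with (a < b < c) sorted:
  d(3*w^2 + x*y) includes (∂/∂w)(3*w^2 + x*y) dw = (6*w) dw, which multiplied by dx ∧ dy gives (6*w) dx ∧ dy ∧ dw
  d(-2*x^2) includes (∂/∂x)(-2*x^2) dx = (-4*x) dx, which multiplied by dy ∧ dz gives (-4*x) dx ∧ dy ∧ dz
  d(x*(-3*w + 3*x - z)) includes (∂/∂x)(x*(-3*w + 3*x - z)) dx = (-3*w + 6*x - z) dx, which multiplied by dy ∧ dw gives (-3*w + 6*x - z) dx ∧ dy ∧ dw
  d(x*(-3*w + 3*x - z)) includes (∂/∂z)(x*(-3*w + 3*x - z)) dz = (-x) dz, which multiplied by dy ∧ dw gives (x) dy ∧ dz ∧ dw
Collecting like 3-forms: d(omega) = (3*w + 6*x - z) dx ∧ dy ∧ dw + (-4*x) dx ∧ dy ∧ dz + (x) dy ∧ dz ∧ dw.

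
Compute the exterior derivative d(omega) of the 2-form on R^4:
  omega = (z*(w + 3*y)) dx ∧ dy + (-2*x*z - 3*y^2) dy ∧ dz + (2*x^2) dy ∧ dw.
d(omega) = (w + 3*y - 2*z) dx ∧ dy ∧ dz + (4*x + z) dx ∧ dy ∧ dw

For a 2-form omega = sum_{i<j} g_{ij} dx_i ∧ dx_j, the exterior derivative is
  d(omega) = sum_{i<j} d(g_{ij}) ∧ dx_i ∧ dx_j = sum_{i<j, k} (∂g_{ij}/∂x_k) dx_k ∧ dx_i ∧ dx_j.
Expand each term, using dx_k ∧ dx_i ∧ dx_j = sgn(permutation) dx_{(a)} ∧ dx_{(b)} ∧ dx_{(c)} with (a < b < c) sorted:
  d(z*(w + 3*y)) includes (∂/∂z)(z*(w + 3*y)) dz = (w + 3*y) dz, which multiplied by dx ∧ dy gives (w + 3*y) dx ∧ dy ∧ dz
  d(z*(w + 3*y)) includes (∂/∂w)(z*(w + 3*y)) dw = (z) dw, which multiplied by dx ∧ dy gives (z) dx ∧ dy ∧ dw
  d(-2*x*z - 3*y^2) includes (∂/∂x)(-2*x*z - 3*y^2) dx = (-2*z) dx, which multiplied by dy ∧ dz gives (-2*z) dx ∧ dy ∧ dz
  d(2*x^2) includes (∂/∂x)(2*x^2) dx = (4*x) dx, which multiplied by dy ∧ dw gives (4*x) dx ∧ dy ∧ dw
Collecting like 3-forms: d(omega) = (w + 3*y - 2*z) dx ∧ dy ∧ dz + (4*x + z) dx ∧ dy ∧ dw.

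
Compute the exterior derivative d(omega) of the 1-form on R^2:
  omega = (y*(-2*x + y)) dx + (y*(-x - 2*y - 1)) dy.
d(omega) = (2*x - 3*y) dx ∧ dy

For a 1-form omega = sum_i f_i dx_i, the exterior derivative is
  d(omega) = sum_{i < j} (∂f_j/∂x_i - ∂f_i/∂x_j) dx_i ∧ dx_j.
  coefficient of dx ∧ dy: ∂f_2/∂x - ∂f_1/∂y = ∂(y*(-x - 2*y - 1))/∂x - ∂(y*(-2*x + y))/∂y = 2*x - 3*y
Assembling: d(omega) = (2*x - 3*y) dx ∧ dy.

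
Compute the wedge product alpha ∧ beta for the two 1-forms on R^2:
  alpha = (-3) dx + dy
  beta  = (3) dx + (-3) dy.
alpha ∧ beta = (6) dx ∧ dy

Distribute the wedge, using dx_i ∧ dx_j = -dx_j ∧ dx_i and dx_i ∧ dx_i = 0. For each pair (i, j) with i < j, the coefficient of dx_i ∧ dx_j in alpha ∧ beta is (alpha_i * beta_j - alpha_j * beta_i). Collecting: alpha ∧ beta = (6) dx ∧ dy.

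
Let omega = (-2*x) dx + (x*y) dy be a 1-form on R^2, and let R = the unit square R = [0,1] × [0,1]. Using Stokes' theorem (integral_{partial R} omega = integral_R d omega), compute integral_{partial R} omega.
integral_(partial R) omega = 1/2

Stokes: integral_partial_R omega = integral_R d omega with d omega = (∂Q/∂x - ∂P/∂y) dx ∧ dy.
  ∂Q/∂x = y
  ∂P/∂y = 0
  integrand = ∂Q/∂x - ∂P/∂y = y.
Integrating over R: integral_0^1 integral_0^1 (y) dx dy = 1/2.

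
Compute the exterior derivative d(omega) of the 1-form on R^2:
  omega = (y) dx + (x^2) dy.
d(omega) = (2*x - 1) dx ∧ dy

For a 1-form omega = sum_i f_i dx_i, the exterior derivative is
  d(omega) = sum_{i < j} (∂f_j/∂x_i - ∂f_i/∂x_j) dx_i ∧ dx_j.
  coefficient of dx ∧ dy: ∂f_2/∂x - ∂f_1/∂y = ∂(x^2)/∂x - ∂(y)/∂y = 2*x - 1
Assembling: d(omega) = (2*x - 1) dx ∧ dy.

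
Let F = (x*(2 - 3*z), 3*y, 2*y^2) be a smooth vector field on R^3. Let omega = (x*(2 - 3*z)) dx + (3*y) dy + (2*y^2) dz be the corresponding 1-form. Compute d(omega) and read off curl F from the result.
d(omega) = (4*y) dy ∧ dz + (-3*x) dz ∧ dx + (0) dx ∧ dy; curl F = (4*y, -3*x, 0)

d omega = sum_{i<j} (∂f_j/∂x_i - ∂f_i/∂x_j) dx_i ∧ dx_j. Under the identification (dy ∧ dz, dz ∧ dx, dx ∧ dy) ↔ (e_x, e_y, e_z), the coefficients are exactly the components of curl F. Compute:
  ∂R/∂y - ∂Q/∂z = (4*y) - (0) = 4*y
  ∂P/∂z - ∂R/∂x = (-3*x) - (0) = -3*x
  ∂Q/∂x - ∂P/∂y = (0) - (0) = 0.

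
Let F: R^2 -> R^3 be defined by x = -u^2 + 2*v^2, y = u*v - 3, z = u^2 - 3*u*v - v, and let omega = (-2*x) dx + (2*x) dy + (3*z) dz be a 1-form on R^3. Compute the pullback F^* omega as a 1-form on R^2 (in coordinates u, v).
F^* omega = (2*u^3 - 29*u^2*v + 35*u*v^2 - 6*u*v + 4*v^3 + 9*v^2) du + (-11*u^3 + 35*u^2*v - 3*u^2 + 4*u*v^2 + 18*u*v - 16*v^3 + 3*v) dv

Using F^*(f dg) = (f ∘ F) d(g ∘ F), substitute each coordinate x_i by F_i(u, v) in f_i, and replace dx_i by d F_i = (∂F_i/∂u) du + (∂F_i/∂v) dv.
  For the x component: f_1(F) = 2*u^2 - 4*v^2; d F_1 = (-2*u) du + (4*v) dv
  For the y component: f_2(F) = -2*u^2 + 4*v^2; d F_2 = (v) du + (u) dv
  For the z component: f_3(F) = 3*u^2 - 9*u*v - 3*v; d F_3 = (2*u - 3*v) du + (-3*u - 1) dv
Combining and collecting du, dv coefficients:
  coeff of du: 2*u^3 - 29*u^2*v + 35*u*v^2 - 6*u*v + 4*v^3 + 9*v^2
  coeff of dv: -11*u^3 + 35*u^2*v - 3*u^2 + 4*u*v^2 + 18*u*v - 16*v^3 + 3*v
F^* omega = (2*u^3 - 29*u^2*v + 35*u*v^2 - 6*u*v + 4*v^3 + 9*v^2) du + (-11*u^3 + 35*u^2*v - 3*u^2 + 4*u*v^2 + 18*u*v - 16*v^3 + 3*v) dv.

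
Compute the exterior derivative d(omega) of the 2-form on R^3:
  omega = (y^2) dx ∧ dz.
d(omega) = (-2*y) dx ∧ dy ∧ dz

For a 2-form omega = sum_{i<j} g_{ij} dx_i ∧ dx_j, the exterior derivative is
  d(omega) = sum_{i<j} d(g_{ij}) ∧ dx_i ∧ dx_j = sum_{i<j, k} (∂g_{ij}/∂x_k) dx_k ∧ dx_i ∧ dx_j.
Expand each term, using dx_k ∧ dx_i ∧ dx_j = sgn(permutation) dx_{(a)} ∧ dx_{(b)} ∧ dx_{(c)} with (a < b < c) sorted:
  d(y^2) includes (∂/∂y)(y^2) dy = (2*y) dy, which multiplied by dx ∧ dz gives (-2*y) dx ∧ dy ∧ dz
Collecting like 3-forms: d(omega) = (-2*y) dx ∧ dy ∧ dz.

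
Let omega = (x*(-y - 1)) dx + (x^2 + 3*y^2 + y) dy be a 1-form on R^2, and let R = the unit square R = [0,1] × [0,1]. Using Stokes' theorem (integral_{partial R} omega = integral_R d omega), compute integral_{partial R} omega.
integral_(partial R) omega = 3/2

Stokes: integral_partial_R omega = integral_R d omega with d omega = (∂Q/∂x - ∂P/∂y) dx ∧ dy.
  ∂Q/∂x = 2*x
  ∂P/∂y = -x
  integrand = ∂Q/∂x - ∂P/∂y = 3*x.
Integrating over R: integral_0^1 integral_0^1 (3*x) dx dy = 3/2.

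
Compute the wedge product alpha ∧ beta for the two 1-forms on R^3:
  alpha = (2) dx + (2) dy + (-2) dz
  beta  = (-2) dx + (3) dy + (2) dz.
alpha ∧ beta = (10) dx ∧ dy + (10) dy ∧ dz

Distribute the wedge, using dx_i ∧ dx_j = -dx_j ∧ dx_i and dx_i ∧ dx_i = 0. For each pair (i, j) with i < j, the coefficient of dx_i ∧ dx_j in alpha ∧ beta is (alpha_i * beta_j - alpha_j * beta_i). Collecting: alpha ∧ beta = (10) dx ∧ dy + (10) dy ∧ dz.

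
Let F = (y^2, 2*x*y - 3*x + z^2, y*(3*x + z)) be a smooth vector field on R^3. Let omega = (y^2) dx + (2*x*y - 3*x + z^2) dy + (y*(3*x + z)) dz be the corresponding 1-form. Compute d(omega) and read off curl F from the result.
d(omega) = (3*x - z) dy ∧ dz + (-3*y) dz ∧ dx + (-3) dx ∧ dy; curl F = (3*x - z, -3*y, -3)

d omega = sum_{i<j} (∂f_j/∂x_i - ∂f_i/∂x_j) dx_i ∧ dx_j. Under the identification (dy ∧ dz, dz ∧ dx, dx ∧ dy) ↔ (e_x, e_y, e_z), the coefficients are exactly the components of curl F. Compute:
  ∂R/∂y - ∂Q/∂z = (3*x + z) - (2*z) = 3*x - z
  ∂P/∂z - ∂R/∂x = (0) - (3*y) = -3*y
  ∂Q/∂x - ∂P/∂y = (2*y - 3) - (2*y) = -3.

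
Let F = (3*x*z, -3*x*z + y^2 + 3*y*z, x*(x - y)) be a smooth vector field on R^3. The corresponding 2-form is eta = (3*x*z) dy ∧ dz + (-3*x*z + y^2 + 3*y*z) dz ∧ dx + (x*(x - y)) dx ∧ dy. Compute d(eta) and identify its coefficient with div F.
d(eta) = (2*y + 6*z) dx ∧ dy ∧ dz; div F = 2*y + 6*z

For a 2-form in R^3 of the form above, applying d gives a 3-form with coefficient ∂P/∂x + ∂Q/∂y + ∂R/∂z:
  ∂P/∂x = 3*z
  ∂Q/∂y = 2*y + 3*z
  ∂R/∂z = 0
Sum = 2*y + 6*z, which is exactly div F.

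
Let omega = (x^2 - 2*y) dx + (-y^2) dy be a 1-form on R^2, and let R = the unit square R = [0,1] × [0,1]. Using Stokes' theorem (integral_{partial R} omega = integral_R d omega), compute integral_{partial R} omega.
integral_(partial R) omega = 2

Stokes: integral_partial_R omega = integral_R d omega with d omega = (∂Q/∂x - ∂P/∂y) dx ∧ dy.
  ∂Q/∂x = 0
  ∂P/∂y = -2
  integrand = ∂Q/∂x - ∂P/∂y = 2.
Integrating over R: integral_0^1 integral_0^1 (2) dx dy = 2.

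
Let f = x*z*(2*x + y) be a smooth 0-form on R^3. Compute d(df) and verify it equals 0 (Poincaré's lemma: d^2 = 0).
d(df) = 0

Step 1: df = sum_i (∂f/∂x_i) dx_i = (z*(4*x + y)) dx + (x*z) dy + (x*(2*x + y)) dz.
Step 2: Apply d again. Using the 1-form formula, the coefficient of dx ∧ dy in d(df) is ∂^2 f/∂x ∂y - ∂^2 f/∂y ∂x = (z) - (z) = 0 (equality of mixed partials for smooth f).
Similarly for dx ∧ dz and dy ∧ dz — all coefficients vanish. So d(df) = 0.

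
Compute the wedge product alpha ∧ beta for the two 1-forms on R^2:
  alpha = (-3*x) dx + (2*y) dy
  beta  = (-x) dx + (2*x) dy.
alpha ∧ beta = (2*x*(-3*x + y)) dx ∧ dy

Distribute the wedge, using dx_i ∧ dx_j = -dx_j ∧ dx_i and dx_i ∧ dx_i = 0. For each pair (i, j) with i < j, the coefficient of dx_i ∧ dx_j in alpha ∧ beta is (alpha_i * beta_j - alpha_j * beta_i). Collecting: alpha ∧ beta = (2*x*(-3*x + y)) dx ∧ dy.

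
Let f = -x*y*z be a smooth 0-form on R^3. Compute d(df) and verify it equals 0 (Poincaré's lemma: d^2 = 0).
d(df) = 0

Step 1: df = sum_i (∂f/∂x_i) dx_i = (-y*z) dx + (-x*z) dy + (-x*y) dz.
Step 2: Apply d again. Using the 1-form formula, the coefficient of dx ∧ dy in d(df) is ∂^2 f/∂x ∂y - ∂^2 f/∂y ∂x = (-z) - (-z) = 0 (equality of mixed partials for smooth f).
Similarly for dx ∧ dz and dy ∧ dz — all coefficients vanish. So d(df) = 0.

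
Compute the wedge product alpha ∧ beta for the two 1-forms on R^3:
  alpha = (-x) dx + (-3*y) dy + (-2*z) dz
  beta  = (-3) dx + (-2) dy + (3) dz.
alpha ∧ beta = (2*x - 9*y) dx ∧ dy + (-3*x - 6*z) dx ∧ dz + (-9*y - 4*z) dy ∧ dz

Distribute the wedge, using dx_i ∧ dx_j = -dx_j ∧ dx_i and dx_i ∧ dx_i = 0. For each pair (i, j) with i < j, the coefficient of dx_i ∧ dx_j in alpha ∧ beta is (alpha_i * beta_j - alpha_j * beta_i). Collecting: alpha ∧ beta = (2*x - 9*y) dx ∧ dy + (-3*x - 6*z) dx ∧ dz + (-9*y - 4*z) dy ∧ dz.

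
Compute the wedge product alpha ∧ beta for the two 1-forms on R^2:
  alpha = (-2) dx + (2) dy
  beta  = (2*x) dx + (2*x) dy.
alpha ∧ beta = (-8*x) dx ∧ dy

Distribute the wedge, using dx_i ∧ dx_j = -dx_j ∧ dx_i and dx_i ∧ dx_i = 0. For each pair (i, j) with i < j, the coefficient of dx_i ∧ dx_j in alpha ∧ beta is (alpha_i * beta_j - alpha_j * beta_i). Collecting: alpha ∧ beta = (-8*x) dx ∧ dy.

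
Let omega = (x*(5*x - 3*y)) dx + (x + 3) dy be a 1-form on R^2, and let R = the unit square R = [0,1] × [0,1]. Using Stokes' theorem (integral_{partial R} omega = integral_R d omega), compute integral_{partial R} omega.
integral_(partial R) omega = 5/2

Stokes: integral_partial_R omega = integral_R d omega with d omega = (∂Q/∂x - ∂P/∂y) dx ∧ dy.
  ∂Q/∂x = 1
  ∂P/∂y = -3*x
  integrand = ∂Q/∂x - ∂P/∂y = 3*x + 1.
Integrating over R: integral_0^1 integral_0^1 (3*x + 1) dx dy = 5/2.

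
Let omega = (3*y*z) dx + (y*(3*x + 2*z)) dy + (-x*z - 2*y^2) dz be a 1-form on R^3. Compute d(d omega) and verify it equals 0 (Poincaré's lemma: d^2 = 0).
d(d omega) = 0

Step 1: d omega = sum_{i<j} (∂f_j/∂x_i - ∂f_i/∂x_j) dx_i ∧ dx_j:
  coeff of dx ∧ dy: 3*y - 3*z
  coeff of dx ∧ dz: -3*y - z
  coeff of dy ∧ dz: -6*y
Step 2: Apply d again to each 2-form coefficient. The only possible 3-form in R^3 is dx ∧ dy ∧ dz, with coefficient
  ∂(coeff of dy∧dz)/∂x - ∂(coeff of dx∧dz)/∂y + ∂(coeff of dx∧dy)/∂z
  = ∂/∂x (-6*y) - ∂/∂y (-3*y - z) + ∂/∂z (3*y - 3*z).
Each of these terms simplifies to sums of mixed partials that cancel in pairs. The result is 0 (by equality of mixed partials for smooth functions — Schwarz / Clairaut).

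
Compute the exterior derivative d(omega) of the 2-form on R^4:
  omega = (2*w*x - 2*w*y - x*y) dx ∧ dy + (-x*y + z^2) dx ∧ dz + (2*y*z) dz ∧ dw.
d(omega) = (2*x - 2*y) dx ∧ dy ∧ dw + (x) dx ∧ dy ∧ dz + (2*z) dy ∧ dz ∧ dw

For a 2-form omega = sum_{i<j} g_{ij} dx_i ∧ dx_j, the exterior derivative is
  d(omega) = sum_{i<j} d(g_{ij}) ∧ dx_i ∧ dx_j = sum_{i<j, k} (∂g_{ij}/∂x_k) dx_k ∧ dx_i ∧ dx_j.
Expand each term, using dx_k ∧ dx_i ∧ dx_j = sgn(permutation) dx_{(a)} ∧ dx_{(b)} ∧ dx_{(c)} with (a < b < c) sorted:
  d(2*w*x - 2*w*y - x*y) includes (∂/∂w)(2*w*x - 2*w*y - x*y) dw = (2*x - 2*y) dw, which multiplied by dx ∧ dy gives (2*x - 2*y) dx ∧ dy ∧ dw
  d(-x*y + z^2) includes (∂/∂y)(-x*y + z^2) dy = (-x) dy, which multiplied by dx ∧ dz gives (x) dx ∧ dy ∧ dz
  d(2*y*z) includes (∂/∂y)(2*y*z) dy = (2*z) dy, which multiplied by dz ∧ dw gives (2*z) dy ∧ dz ∧ dw
Collecting like 3-forms: d(omega) = (2*x - 2*y) dx ∧ dy ∧ dw + (x) dx ∧ dy ∧ dz + (2*z) dy ∧ dz ∧ dw.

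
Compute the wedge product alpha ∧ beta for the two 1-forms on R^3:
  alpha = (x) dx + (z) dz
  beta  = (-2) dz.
alpha ∧ beta = (-2*x) dx ∧ dz

Distribute the wedge, using dx_i ∧ dx_j = -dx_j ∧ dx_i and dx_i ∧ dx_i = 0. For each pair (i, j) with i < j, the coefficient of dx_i ∧ dx_j in alpha ∧ beta is (alpha_i * beta_j - alpha_j * beta_i). Collecting: alpha ∧ beta = (-2*x) dx ∧ dz.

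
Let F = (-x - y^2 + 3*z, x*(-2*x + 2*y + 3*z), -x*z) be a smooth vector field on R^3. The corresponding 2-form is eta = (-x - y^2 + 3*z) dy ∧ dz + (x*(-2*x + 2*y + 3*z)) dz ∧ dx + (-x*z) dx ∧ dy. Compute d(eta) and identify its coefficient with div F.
d(eta) = (x - 1) dx ∧ dy ∧ dz; div F = x - 1

For a 2-form in R^3 of the form above, applying d gives a 3-form with coefficient ∂P/∂x + ∂Q/∂y + ∂R/∂z:
  ∂P/∂x = -1
  ∂Q/∂y = 2*x
  ∂R/∂z = -x
Sum = x - 1, which is exactly div F.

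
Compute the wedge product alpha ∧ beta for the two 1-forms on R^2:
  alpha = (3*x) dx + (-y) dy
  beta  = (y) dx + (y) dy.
alpha ∧ beta = (y*(3*x + y)) dx ∧ dy

Distribute the wedge, using dx_i ∧ dx_j = -dx_j ∧ dx_i and dx_i ∧ dx_i = 0. For each pair (i, j) with i < j, the coefficient of dx_i ∧ dx_j in alpha ∧ beta is (alpha_i * beta_j - alpha_j * beta_i). Collecting: alpha ∧ beta = (y*(3*x + y)) dx ∧ dy.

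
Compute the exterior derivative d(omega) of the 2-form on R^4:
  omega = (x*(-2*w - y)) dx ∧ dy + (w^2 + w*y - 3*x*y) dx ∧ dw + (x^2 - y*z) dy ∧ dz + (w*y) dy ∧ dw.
d(omega) = (-w + x) dx ∧ dy ∧ dw + (2*x) dx ∧ dy ∧ dz

For a 2-form omega = sum_{i<j} g_{ij} dx_i ∧ dx_j, the exterior derivative is
  d(omega) = sum_{i<j} d(g_{ij}) ∧ dx_i ∧ dx_j = sum_{i<j, k} (∂g_{ij}/∂x_k) dx_k ∧ dx_i ∧ dx_j.
Expand each term, using dx_k ∧ dx_i ∧ dx_j = sgn(permutation) dx_{(a)} ∧ dx_{(b)} ∧ dx_{(c)} with (a < b < c) sorted:
  d(x*(-2*w - y)) includes (∂/∂w)(x*(-2*w - y)) dw = (-2*x) dw, which multiplied by dx ∧ dy gives (-2*x) dx ∧ dy ∧ dw
  d(w^2 + w*y - 3*x*y) includes (∂/∂y)(w^2 + w*y - 3*x*y) dy = (w - 3*x) dy, which multiplied by dx ∧ dw gives (-w + 3*x) dx ∧ dy ∧ dw
  d(x^2 - y*z) includes (∂/∂x)(x^2 - y*z) dx = (2*x) dx, which multiplied by dy ∧ dz gives (2*x) dx ∧ dy ∧ dz
Collecting like 3-forms: d(omega) = (-w + x) dx ∧ dy ∧ dw + (2*x) dx ∧ dy ∧ dz.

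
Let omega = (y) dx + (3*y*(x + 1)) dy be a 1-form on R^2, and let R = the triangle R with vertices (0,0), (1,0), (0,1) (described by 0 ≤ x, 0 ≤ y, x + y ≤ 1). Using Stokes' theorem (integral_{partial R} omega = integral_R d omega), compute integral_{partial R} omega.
integral_(partial R) omega = 0

Stokes: integral_partial_R omega = integral_R d omega with d omega = (∂Q/∂x - ∂P/∂y) dx ∧ dy.
  ∂Q/∂x = 3*y
  ∂P/∂y = 1
  integrand = ∂Q/∂x - ∂P/∂y = 3*y - 1.
Integrating over R: integral_0^1 integral_0^{1-x} (3*y - 1) dy dx = 0.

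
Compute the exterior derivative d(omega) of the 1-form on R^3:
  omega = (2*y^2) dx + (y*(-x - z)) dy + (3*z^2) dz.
d(omega) = (-5*y) dx ∧ dy + (y) dy ∧ dz

For a 1-form omega = sum_i f_i dx_i, the exterior derivative is
  d(omega) = sum_{i < j} (∂f_j/∂x_i - ∂f_i/∂x_j) dx_i ∧ dx_j.
  coefficient of dx ∧ dy: ∂f_2/∂x - ∂f_1/∂y = ∂(y*(-x - z))/∂x - ∂(2*y^2)/∂y = -5*y
  coefficient of dy ∧ dz: ∂f_3/∂y - ∂f_2/∂z = ∂(3*z^2)/∂y - ∂(y*(-x - z))/∂z = y
Assembling: d(omega) = (-5*y) dx ∧ dy + (y) dy ∧ dz.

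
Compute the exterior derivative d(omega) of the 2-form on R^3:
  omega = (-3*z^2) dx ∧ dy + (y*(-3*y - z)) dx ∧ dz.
d(omega) = (6*y - 5*z) dx ∧ dy ∧ dz

For a 2-form omega = sum_{i<j} g_{ij} dx_i ∧ dx_j, the exterior derivative is
  d(omega) = sum_{i<j} d(g_{ij}) ∧ dx_i ∧ dx_j = sum_{i<j, k} (∂g_{ij}/∂x_k) dx_k ∧ dx_i ∧ dx_j.
Expand each term, using dx_k ∧ dx_i ∧ dx_j = sgn(permutation) dx_{(a)} ∧ dx_{(b)} ∧ dx_{(c)} with (a < b < c) sorted:
  d(-3*z^2) includes (∂/∂z)(-3*z^2) dz = (-6*z) dz, which multiplied by dx ∧ dy gives (-6*z) dx ∧ dy ∧ dz
  d(y*(-3*y - z)) includes (∂/∂y)(y*(-3*y - z)) dy = (-6*y - z) dy, which multiplied by dx ∧ dz gives (6*y + z) dx ∧ dy ∧ dz
Collecting like 3-forms: d(omega) = (6*y - 5*z) dx ∧ dy ∧ dz.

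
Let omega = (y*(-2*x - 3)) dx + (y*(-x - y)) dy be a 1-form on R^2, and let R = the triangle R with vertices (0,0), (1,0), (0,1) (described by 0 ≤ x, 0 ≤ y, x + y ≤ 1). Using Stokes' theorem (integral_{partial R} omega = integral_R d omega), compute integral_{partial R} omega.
integral_(partial R) omega = 5/3

Stokes: integral_partial_R omega = integral_R d omega with d omega = (∂Q/∂x - ∂P/∂y) dx ∧ dy.
  ∂Q/∂x = -y
  ∂P/∂y = -2*x - 3
  integrand = ∂Q/∂x - ∂P/∂y = 2*x - y + 3.
Integrating over R: integral_0^1 integral_0^{1-x} (2*x - y + 3) dy dx = 5/3.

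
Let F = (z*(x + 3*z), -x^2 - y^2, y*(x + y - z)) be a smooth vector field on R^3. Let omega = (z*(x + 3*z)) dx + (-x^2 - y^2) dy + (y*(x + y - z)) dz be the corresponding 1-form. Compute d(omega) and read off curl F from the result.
d(omega) = (x + 2*y - z) dy ∧ dz + (x - y + 6*z) dz ∧ dx + (-2*x) dx ∧ dy; curl F = (x + 2*y - z, x - y + 6*z, -2*x)

d omega = sum_{i<j} (∂f_j/∂x_i - ∂f_i/∂x_j) dx_i ∧ dx_j. Under the identification (dy ∧ dz, dz ∧ dx, dx ∧ dy) ↔ (e_x, e_y, e_z), the coefficients are exactly the components of curl F. Compute:
  ∂R/∂y - ∂Q/∂z = (x + 2*y - z) - (0) = x + 2*y - z
  ∂P/∂z - ∂R/∂x = (x + 6*z) - (y) = x - y + 6*z
  ∂Q/∂x - ∂P/∂y = (-2*x) - (0) = -2*x.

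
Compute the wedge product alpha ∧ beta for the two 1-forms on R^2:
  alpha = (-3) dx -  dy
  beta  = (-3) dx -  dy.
alpha ∧ beta = 0

Distribute the wedge, using dx_i ∧ dx_j = -dx_j ∧ dx_i and dx_i ∧ dx_i = 0. For each pair (i, j) with i < j, the coefficient of dx_i ∧ dx_j in alpha ∧ beta is (alpha_i * beta_j - alpha_j * beta_i). Collecting: alpha ∧ beta = 0.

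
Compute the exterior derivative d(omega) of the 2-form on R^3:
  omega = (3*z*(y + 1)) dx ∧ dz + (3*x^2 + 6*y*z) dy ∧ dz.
d(omega) = (6*x - 3*z) dx ∧ dy ∧ dz

For a 2-form omega = sum_{i<j} g_{ij} dx_i ∧ dx_j, the exterior derivative is
  d(omega) = sum_{i<j} d(g_{ij}) ∧ dx_i ∧ dx_j = sum_{i<j, k} (∂g_{ij}/∂x_k) dx_k ∧ dx_i ∧ dx_j.
Expand each term, using dx_k ∧ dx_i ∧ dx_j = sgn(permutation) dx_{(a)} ∧ dx_{(b)} ∧ dx_{(c)} with (a < b < c) sorted:
  d(3*z*(y + 1)) includes (∂/∂y)(3*z*(y + 1)) dy = (3*z) dy, which multiplied by dx ∧ dz gives (-3*z) dx ∧ dy ∧ dz
  d(3*x^2 + 6*y*z) includes (∂/∂x)(3*x^2 + 6*y*z) dx = (6*x) dx, which multiplied by dy ∧ dz gives (6*x) dx ∧ dy ∧ dz
Collecting like 3-forms: d(omega) = (6*x - 3*z) dx ∧ dy ∧ dz.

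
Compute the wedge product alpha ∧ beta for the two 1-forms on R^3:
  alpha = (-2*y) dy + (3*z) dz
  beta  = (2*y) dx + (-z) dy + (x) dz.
alpha ∧ beta = (4*y^2) dx ∧ dy + (-2*x*y + 3*z^2) dy ∧ dz + (-6*y*z) dx ∧ dz

Distribute the wedge, using dx_i ∧ dx_j = -dx_j ∧ dx_i and dx_i ∧ dx_i = 0. For each pair (i, j) with i < j, the coefficient of dx_i ∧ dx_j in alpha ∧ beta is (alpha_i * beta_j - alpha_j * beta_i). Collecting: alpha ∧ beta = (4*y^2) dx ∧ dy + (-2*x*y + 3*z^2) dy ∧ dz + (-6*y*z) dx ∧ dz.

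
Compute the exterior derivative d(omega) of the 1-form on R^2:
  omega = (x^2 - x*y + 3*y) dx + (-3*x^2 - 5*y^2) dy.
d(omega) = (-5*x - 3) dx ∧ dy

For a 1-form omega = sum_i f_i dx_i, the exterior derivative is
  d(omega) = sum_{i < j} (∂f_j/∂x_i - ∂f_i/∂x_j) dx_i ∧ dx_j.
  coefficient of dx ∧ dy: ∂f_2/∂x - ∂f_1/∂y = ∂(-3*x^2 - 5*y^2)/∂x - ∂(x^2 - x*y + 3*y)/∂y = -5*x - 3
Assembling: d(omega) = (-5*x - 3) dx ∧ dy.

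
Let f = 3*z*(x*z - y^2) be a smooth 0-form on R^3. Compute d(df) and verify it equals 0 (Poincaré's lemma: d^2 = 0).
d(df) = 0

Step 1: df = sum_i (∂f/∂x_i) dx_i = (3*z^2) dx + (-6*y*z) dy + (6*x*z - 3*y^2) dz.
Step 2: Apply d again. Using the 1-form formula, the coefficient of dx ∧ dy in d(df) is ∂^2 f/∂x ∂y - ∂^2 f/∂y ∂x = (0) - (0) = 0 (equality of mixed partials for smooth f).
Similarly for dx ∧ dz and dy ∧ dz — all coefficients vanish. So d(df) = 0.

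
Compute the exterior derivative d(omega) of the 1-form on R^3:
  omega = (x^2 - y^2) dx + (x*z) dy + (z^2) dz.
d(omega) = (2*y + z) dx ∧ dy + (-x) dy ∧ dz

For a 1-form omega = sum_i f_i dx_i, the exterior derivative is
  d(omega) = sum_{i < j} (∂f_j/∂x_i - ∂f_i/∂x_j) dx_i ∧ dx_j.
  coefficient of dx ∧ dy: ∂f_2/∂x - ∂f_1/∂y = ∂(x*z)/∂x - ∂(x^2 - y^2)/∂y = 2*y + z
  coefficient of dy ∧ dz: ∂f_3/∂y - ∂f_2/∂z = ∂(z^2)/∂y - ∂(x*z)/∂z = -x
Assembling: d(omega) = (2*y + z) dx ∧ dy + (-x) dy ∧ dz.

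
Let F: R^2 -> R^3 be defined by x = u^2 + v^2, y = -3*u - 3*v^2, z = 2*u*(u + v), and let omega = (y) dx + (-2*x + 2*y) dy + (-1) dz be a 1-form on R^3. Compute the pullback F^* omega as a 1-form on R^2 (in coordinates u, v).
F^* omega = (-6*u*v^2 + 14*u + 24*v^2 - 2*v) du + (12*u^2*v + 30*u*v - 2*u + 42*v^3) dv

Using F^*(f dg) = (f ∘ F) d(g ∘ F), substitute each coordinate x_i by F_i(u, v) in f_i, and replace dx_i by d F_i = (∂F_i/∂u) du + (∂F_i/∂v) dv.
  For the x component: f_1(F) = -3*u - 3*v^2; d F_1 = (2*u) du + (2*v) dv
  For the y component: f_2(F) = -2*u^2 - 6*u - 8*v^2; d F_2 = (-3) du + (-6*v) dv
  For the z component: f_3(F) = -1; d F_3 = (4*u + 2*v) du + (2*u) dv
Combining and collecting du, dv coefficients:
  coeff of du: -6*u*v^2 + 14*u + 24*v^2 - 2*v
  coeff of dv: 12*u^2*v + 30*u*v - 2*u + 42*v^3
F^* omega = (-6*u*v^2 + 14*u + 24*v^2 - 2*v) du + (12*u^2*v + 30*u*v - 2*u + 42*v^3) dv.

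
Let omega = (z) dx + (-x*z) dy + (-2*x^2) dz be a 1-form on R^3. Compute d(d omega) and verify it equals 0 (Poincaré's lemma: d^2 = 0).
d(d omega) = 0

Step 1: d omega = sum_{i<j} (∂f_j/∂x_i - ∂f_i/∂x_j) dx_i ∧ dx_j:
  coeff of dx ∧ dy: -z
  coeff of dx ∧ dz: -4*x - 1
  coeff of dy ∧ dz: x
Step 2: Apply d again to each 2-form coefficient. The only possible 3-form in R^3 is dx ∧ dy ∧ dz, with coefficient
  ∂(coeff of dy∧dz)/∂x - ∂(coeff of dx∧dz)/∂y + ∂(coeff of dx∧dy)/∂z
  = ∂/∂x (x) - ∂/∂y (-4*x - 1) + ∂/∂z (-z).
Each of these terms simplifies to sums of mixed partials that cancel in pairs. The result is 0 (by equality of mixed partials for smooth functions — Schwarz / Clairaut).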